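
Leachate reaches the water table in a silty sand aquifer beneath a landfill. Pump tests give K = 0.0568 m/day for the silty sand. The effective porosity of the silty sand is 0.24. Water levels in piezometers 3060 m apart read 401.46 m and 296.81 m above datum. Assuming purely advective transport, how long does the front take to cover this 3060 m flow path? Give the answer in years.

Hydraulic gradient i = (401.46 − 296.81) / 3060 = 104.65 / 3060 = 0.03420.
Darcy flux q = K · i = 0.05680 × 0.03420 = 0.001943 m/day.
Seepage velocity v = q / n_e = 0.001943 / 0.24 = 0.008094 m/day.
Travel time t = L / v = 3060 / 0.008094 = 3.781e+05 days = 1035 years.

1040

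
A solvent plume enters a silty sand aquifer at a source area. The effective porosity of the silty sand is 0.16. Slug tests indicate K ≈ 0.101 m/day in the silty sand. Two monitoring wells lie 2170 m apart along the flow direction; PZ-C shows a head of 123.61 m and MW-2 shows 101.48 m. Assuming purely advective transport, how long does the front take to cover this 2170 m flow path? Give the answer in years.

Hydraulic gradient i = (123.61 − 101.48) / 2170 = 22.13 / 2170 = 0.01020.
Darcy flux q = K · i = 0.1010 × 0.01020 = 0.001030 m/day.
Seepage velocity v = q / n_e = 0.001030 / 0.16 = 0.006438 m/day.
Travel time t = L / v = 2170 / 0.006438 = 3.371e+05 days = 922.9 years.

923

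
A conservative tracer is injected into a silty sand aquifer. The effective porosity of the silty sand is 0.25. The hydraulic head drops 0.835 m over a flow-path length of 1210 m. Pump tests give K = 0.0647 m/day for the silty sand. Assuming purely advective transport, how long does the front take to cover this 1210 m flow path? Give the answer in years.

18500

Hydraulic gradient i = Δh / L = 0.835 / 1210 = 0.0006901.
Darcy flux q = K · i = 0.06470 × 0.0006901 = 4.465e-05 m/day.
Seepage velocity v = q / n_e = 4.465e-05 / 0.25 = 0.0001786 m/day.
Travel time t = L / v = 1210 / 0.0001786 = 6.775e+06 days = 18549 years.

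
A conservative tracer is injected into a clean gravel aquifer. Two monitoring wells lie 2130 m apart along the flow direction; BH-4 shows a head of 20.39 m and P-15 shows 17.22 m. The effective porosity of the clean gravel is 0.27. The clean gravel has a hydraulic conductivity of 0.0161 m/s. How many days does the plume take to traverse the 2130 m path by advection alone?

278

Convert K: 0.0161 m/s × 86400 = 1391 m/day.
Hydraulic gradient i = (20.39 − 17.22) / 2130 = 3.17 / 2130 = 0.001488.
Darcy flux q = K · i = 1391 × 0.001488 = 2.070 m/day.
Seepage velocity v = q / n_e = 2.070 / 0.27 = 7.668 m/day.
Travel time t = L / v = 2130 / 7.668 = 277.8 days.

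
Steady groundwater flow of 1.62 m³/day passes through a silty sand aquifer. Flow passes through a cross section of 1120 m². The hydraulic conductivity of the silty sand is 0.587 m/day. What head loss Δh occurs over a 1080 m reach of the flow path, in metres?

2.66

From Q = K·A·i, i = Q / (K·A) = 1.62 / (0.5870 × 1120) = 0.002464.
Head loss Δh = i · L = 0.002464 × 1080 = 2.661 m.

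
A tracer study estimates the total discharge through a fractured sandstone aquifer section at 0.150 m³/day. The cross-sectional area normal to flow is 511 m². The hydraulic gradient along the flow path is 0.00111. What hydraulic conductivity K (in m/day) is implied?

Hydraulic gradient i = 0.00111.
From Q = K·A·i, K = Q / (A·i) = 0.150 / (511.0 × 0.001110) = 0.2645 m/day.

0.264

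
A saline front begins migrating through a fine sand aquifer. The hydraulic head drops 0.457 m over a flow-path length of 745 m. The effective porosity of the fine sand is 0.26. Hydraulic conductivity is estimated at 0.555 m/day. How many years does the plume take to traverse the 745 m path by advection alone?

1560

Hydraulic gradient i = Δh / L = 0.457 / 745 = 0.0006134.
Darcy flux q = K · i = 0.5550 × 0.0006134 = 0.0003404 m/day.
Seepage velocity v = q / n_e = 0.0003404 / 0.26 = 0.001309 m/day.
Travel time t = L / v = 745 / 0.001309 = 5.690e+05 days = 1558 years.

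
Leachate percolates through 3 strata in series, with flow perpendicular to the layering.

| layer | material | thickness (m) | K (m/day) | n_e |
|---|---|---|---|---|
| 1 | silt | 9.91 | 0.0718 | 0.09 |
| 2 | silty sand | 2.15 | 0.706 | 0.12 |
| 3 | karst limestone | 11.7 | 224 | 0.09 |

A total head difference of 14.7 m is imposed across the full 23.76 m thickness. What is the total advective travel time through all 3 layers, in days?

With flow normal to the layers, continuity requires the same specific discharge q through every layer.
Σ(b_i/K_i) = 9.91/0.0718 + 2.15/0.706 + 11.7/224 = 141.1 d.
q = Δh / Σ(b_i/K_i) = 14.7 / 141.1 = 0.1042 m/day.
In each layer the seepage velocity is v_i = q/n_i, so the layer transit time is t_i = b_i·n_i / q:
  layer 1 (silt): t_1 = 9.91 × 0.09 / 0.1042 = 8.562 d
  layer 2 (silty sand): t_2 = 2.15 × 0.12 / 0.1042 = 2.477 d
  layer 3 (karst limestone): t_3 = 11.7 × 0.09 / 0.1042 = 10.11 d
Total t = Σ t_i = 21.15 days.

21.1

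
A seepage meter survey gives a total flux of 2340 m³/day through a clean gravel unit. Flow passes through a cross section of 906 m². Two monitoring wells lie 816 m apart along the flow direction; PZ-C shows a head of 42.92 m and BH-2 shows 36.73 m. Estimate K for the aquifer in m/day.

Hydraulic gradient i = (42.92 − 36.73) / 816 = 6.19 / 816 = 0.007586.
From Q = K·A·i, K = Q / (A·i) = 2340 / (906.0 × 0.007586) = 340.5 m/day.

340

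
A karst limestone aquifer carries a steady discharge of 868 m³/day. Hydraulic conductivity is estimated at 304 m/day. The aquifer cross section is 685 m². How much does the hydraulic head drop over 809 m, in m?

3.37

From Q = K·A·i, i = Q / (K·A) = 868 / (304.0 × 685.0) = 0.004168.
Head loss Δh = i · L = 0.004168 × 809 = 3.372 m.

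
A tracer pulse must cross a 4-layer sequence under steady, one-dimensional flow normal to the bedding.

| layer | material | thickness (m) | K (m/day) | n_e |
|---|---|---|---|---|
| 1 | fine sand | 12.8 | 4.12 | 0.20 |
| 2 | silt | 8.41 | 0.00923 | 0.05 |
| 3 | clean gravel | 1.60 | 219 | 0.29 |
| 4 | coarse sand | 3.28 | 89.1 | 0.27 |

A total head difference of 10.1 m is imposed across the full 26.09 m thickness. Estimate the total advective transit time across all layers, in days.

392

With flow normal to the layers, continuity requires the same specific discharge q through every layer.
Σ(b_i/K_i) = 12.8/4.12 + 8.41/0.00923 + 1.60/219 + 3.28/89.1 = 914.3 d.
q = Δh / Σ(b_i/K_i) = 10.1 / 914.3 = 0.01105 m/day.
In each layer the seepage velocity is v_i = q/n_i, so the layer transit time is t_i = b_i·n_i / q:
  layer 1 (fine sand): t_1 = 12.8 × 0.20 / 0.01105 = 231.7 d
  layer 2 (silt): t_2 = 8.41 × 0.05 / 0.01105 = 38.07 d
  layer 3 (clean gravel): t_3 = 1.60 × 0.29 / 0.01105 = 42.00 d
  layer 4 (coarse sand): t_4 = 3.28 × 0.27 / 0.01105 = 80.17 d
Total t = Σ t_i = 392.0 days.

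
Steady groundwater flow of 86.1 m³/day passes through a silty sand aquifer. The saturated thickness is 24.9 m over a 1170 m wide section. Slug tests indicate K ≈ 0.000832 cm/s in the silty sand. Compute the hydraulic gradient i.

0.00411

Convert K: 0.000832 cm/s × 864 = 0.7188 m/day.
Cross-sectional area A = 1170 × 24.9 = 29133 m².
From Q = K·A·i, i = Q / (K·A) = 86.1 / (0.7188 × 29133) = 0.004111.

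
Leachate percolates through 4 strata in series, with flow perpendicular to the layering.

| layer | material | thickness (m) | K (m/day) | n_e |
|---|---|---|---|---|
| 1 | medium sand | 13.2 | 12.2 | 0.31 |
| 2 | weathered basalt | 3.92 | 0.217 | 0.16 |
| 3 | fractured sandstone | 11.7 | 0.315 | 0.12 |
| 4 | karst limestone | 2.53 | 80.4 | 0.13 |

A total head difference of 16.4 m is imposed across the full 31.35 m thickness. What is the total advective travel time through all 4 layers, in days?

22.2

With flow normal to the layers, continuity requires the same specific discharge q through every layer.
Σ(b_i/K_i) = 13.2/12.2 + 3.92/0.217 + 11.7/0.315 + 2.53/80.4 = 56.32 d.
q = Δh / Σ(b_i/K_i) = 16.4 / 56.32 = 0.2912 m/day.
In each layer the seepage velocity is v_i = q/n_i, so the layer transit time is t_i = b_i·n_i / q:
  layer 1 (medium sand): t_1 = 13.2 × 0.31 / 0.2912 = 14.05 d
  layer 2 (weathered basalt): t_2 = 3.92 × 0.16 / 0.2912 = 2.154 d
  layer 3 (fractured sandstone): t_3 = 11.7 × 0.12 / 0.2912 = 4.822 d
  layer 4 (karst limestone): t_4 = 2.53 × 0.13 / 0.2912 = 1.130 d
Total t = Σ t_i = 22.16 days.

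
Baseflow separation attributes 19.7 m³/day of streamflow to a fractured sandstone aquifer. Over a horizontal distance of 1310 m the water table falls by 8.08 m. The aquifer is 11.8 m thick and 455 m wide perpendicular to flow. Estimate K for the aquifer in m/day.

Cross-sectional area A = 455 × 11.8 = 5369 m².
Hydraulic gradient i = Δh / L = 8.08 / 1310 = 0.006168.
From Q = K·A·i, K = Q / (A·i) = 19.7 / (5369 × 0.006168) = 0.5949 m/day.

0.595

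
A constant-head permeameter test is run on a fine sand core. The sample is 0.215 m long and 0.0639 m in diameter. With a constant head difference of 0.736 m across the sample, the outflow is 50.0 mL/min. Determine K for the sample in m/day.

6.56

Cross-sectional area A = π·(d/2)² = π × (0.0639/2)² = 0.003207 m².
Convert discharge: 50.0 mL/min = 8.333e-07 m³/s.
Darcy's law rearranged: K = Q·L / (A·Δh) = 8.333e-07 × 0.215 / (0.003207 × 0.736) = 7.591e-05 m/s = 6.558 m/day.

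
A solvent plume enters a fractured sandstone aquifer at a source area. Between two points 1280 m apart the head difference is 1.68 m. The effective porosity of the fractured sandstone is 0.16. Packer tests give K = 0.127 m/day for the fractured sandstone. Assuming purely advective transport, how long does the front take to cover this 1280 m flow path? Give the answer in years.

Hydraulic gradient i = Δh / L = 1.68 / 1280 = 0.001312.
Darcy flux q = K · i = 0.1270 × 0.001312 = 0.0001667 m/day.
Seepage velocity v = q / n_e = 0.0001667 / 0.16 = 0.001042 m/day.
Travel time t = L / v = 1280 / 0.001042 = 1.229e+06 days = 3364 years.

3360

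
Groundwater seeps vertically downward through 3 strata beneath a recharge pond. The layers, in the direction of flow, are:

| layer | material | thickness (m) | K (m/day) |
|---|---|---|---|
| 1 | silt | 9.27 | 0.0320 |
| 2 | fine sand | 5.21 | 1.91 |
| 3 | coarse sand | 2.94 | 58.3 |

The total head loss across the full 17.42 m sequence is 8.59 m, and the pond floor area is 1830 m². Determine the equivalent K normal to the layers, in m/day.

0.0596

Flow is perpendicular to layering, so the layers act in series and the equivalent K is the thickness-weighted harmonic mean.
Total thickness L = 9.27 + 5.21 + 2.94 = 17.42 m.
Σ(b_i/K_i) = 9.27/0.0320 + 5.21/1.91 + 2.94/58.3 = 292.5 d.
K_eq = L / Σ(b_i/K_i) = 17.42 / 292.5 = 0.05956 m/day.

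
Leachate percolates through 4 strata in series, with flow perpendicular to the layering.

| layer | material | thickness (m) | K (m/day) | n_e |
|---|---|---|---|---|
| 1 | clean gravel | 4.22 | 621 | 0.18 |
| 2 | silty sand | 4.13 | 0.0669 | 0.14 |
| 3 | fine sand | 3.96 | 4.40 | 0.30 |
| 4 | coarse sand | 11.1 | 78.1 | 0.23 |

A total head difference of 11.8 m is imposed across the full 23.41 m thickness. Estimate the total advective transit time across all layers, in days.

With flow normal to the layers, continuity requires the same specific discharge q through every layer.
Σ(b_i/K_i) = 4.22/621 + 4.13/0.0669 + 3.96/4.40 + 11.1/78.1 = 62.78 d.
q = Δh / Σ(b_i/K_i) = 11.8 / 62.78 = 0.1879 m/day.
In each layer the seepage velocity is v_i = q/n_i, so the layer transit time is t_i = b_i·n_i / q:
  layer 1 (clean gravel): t_1 = 4.22 × 0.18 / 0.1879 = 4.042 d
  layer 2 (silty sand): t_2 = 4.13 × 0.14 / 0.1879 = 3.076 d
  layer 3 (fine sand): t_3 = 3.96 × 0.30 / 0.1879 = 6.321 d
  layer 4 (coarse sand): t_4 = 11.1 × 0.23 / 0.1879 = 13.58 d
Total t = Σ t_i = 27.02 days.

27.0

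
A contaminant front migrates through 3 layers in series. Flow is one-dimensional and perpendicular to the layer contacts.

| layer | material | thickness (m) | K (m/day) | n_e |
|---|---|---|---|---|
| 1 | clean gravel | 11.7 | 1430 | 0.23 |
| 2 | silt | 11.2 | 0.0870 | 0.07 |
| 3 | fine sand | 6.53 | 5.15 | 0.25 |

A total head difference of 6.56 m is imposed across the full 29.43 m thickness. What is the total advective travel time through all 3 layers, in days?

With flow normal to the layers, continuity requires the same specific discharge q through every layer.
Σ(b_i/K_i) = 11.7/1430 + 11.2/0.0870 + 6.53/5.15 = 130.0 d.
q = Δh / Σ(b_i/K_i) = 6.56 / 130.0 = 0.05046 m/day.
In each layer the seepage velocity is v_i = q/n_i, so the layer transit time is t_i = b_i·n_i / q:
  layer 1 (clean gravel): t_1 = 11.7 × 0.23 / 0.05046 = 53.33 d
  layer 2 (silt): t_2 = 11.2 × 0.07 / 0.05046 = 15.54 d
  layer 3 (fine sand): t_3 = 6.53 × 0.25 / 0.05046 = 32.35 d
Total t = Σ t_i = 101.2 days.

101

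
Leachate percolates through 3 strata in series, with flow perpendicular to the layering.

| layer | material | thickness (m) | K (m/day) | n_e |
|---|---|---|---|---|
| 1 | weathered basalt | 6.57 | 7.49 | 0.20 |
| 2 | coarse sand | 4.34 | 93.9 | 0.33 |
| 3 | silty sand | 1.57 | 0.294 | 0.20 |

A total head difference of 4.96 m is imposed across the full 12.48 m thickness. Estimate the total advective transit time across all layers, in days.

3.86

With flow normal to the layers, continuity requires the same specific discharge q through every layer.
Σ(b_i/K_i) = 6.57/7.49 + 4.34/93.9 + 1.57/0.294 = 6.264 d.
q = Δh / Σ(b_i/K_i) = 4.96 / 6.264 = 0.7919 m/day.
In each layer the seepage velocity is v_i = q/n_i, so the layer transit time is t_i = b_i·n_i / q:
  layer 1 (weathered basalt): t_1 = 6.57 × 0.20 / 0.7919 = 1.659 d
  layer 2 (coarse sand): t_2 = 4.34 × 0.33 / 0.7919 = 1.809 d
  layer 3 (silty sand): t_3 = 1.57 × 0.20 / 0.7919 = 0.3965 d
Total t = Σ t_i = 3.864 days.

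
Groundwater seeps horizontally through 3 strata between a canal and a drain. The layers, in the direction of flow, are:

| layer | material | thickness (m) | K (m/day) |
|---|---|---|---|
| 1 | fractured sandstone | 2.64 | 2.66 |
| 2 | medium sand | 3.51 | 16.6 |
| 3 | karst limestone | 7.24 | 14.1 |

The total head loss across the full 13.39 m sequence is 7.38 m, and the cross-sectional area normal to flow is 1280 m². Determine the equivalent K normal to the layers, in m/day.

Flow is perpendicular to layering, so the layers act in series and the equivalent K is the thickness-weighted harmonic mean.
Total thickness L = 2.64 + 3.51 + 7.24 = 13.39 m.
Σ(b_i/K_i) = 2.64/2.66 + 3.51/16.6 + 7.24/14.1 = 1.717 d.
K_eq = L / Σ(b_i/K_i) = 13.39 / 1.717 = 7.797 m/day.

7.80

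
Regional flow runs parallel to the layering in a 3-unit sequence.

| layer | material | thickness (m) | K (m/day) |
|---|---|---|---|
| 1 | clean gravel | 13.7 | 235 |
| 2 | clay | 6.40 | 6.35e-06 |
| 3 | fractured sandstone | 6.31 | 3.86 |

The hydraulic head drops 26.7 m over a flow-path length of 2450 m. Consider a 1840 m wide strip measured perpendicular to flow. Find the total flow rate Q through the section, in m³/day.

65000

Flow is parallel to layering, so each bed carries its own Darcy discharge and the transmissivities add.
Σ(K_i·b_i) = 235×13.7 + 6.35e-06×6.40 + 3.86×6.31 = 3244 m²/day.
Hydraulic gradient i = Δh / L = 26.7 / 2450 = 0.01090.
Q = Σ(K_i·b_i) · W · i = 3244 × 1840 × 0.01090 = 65047 m³/day.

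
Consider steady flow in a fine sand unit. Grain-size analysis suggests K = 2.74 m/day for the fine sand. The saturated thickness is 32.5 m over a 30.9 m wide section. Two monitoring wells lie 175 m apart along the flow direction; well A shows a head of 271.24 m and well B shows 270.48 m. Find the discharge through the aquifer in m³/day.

Cross-sectional area A = 30.9 × 32.5 = 1004 m².
Hydraulic gradient i = (271.24 − 270.48) / 175 = 0.76 / 175 = 0.004343.
Darcy's law: Q = K · A · i = 2.740 × 1004 × 0.004343 = 11.95 m³/day.

12.0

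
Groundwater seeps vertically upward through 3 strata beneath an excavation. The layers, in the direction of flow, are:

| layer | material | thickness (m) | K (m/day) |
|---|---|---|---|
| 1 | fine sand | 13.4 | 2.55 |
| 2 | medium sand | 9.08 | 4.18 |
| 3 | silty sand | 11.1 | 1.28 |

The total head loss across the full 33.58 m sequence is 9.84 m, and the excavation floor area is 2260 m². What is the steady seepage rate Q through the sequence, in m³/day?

Flow is perpendicular to layering, so the layers act in series and the equivalent K is the thickness-weighted harmonic mean.
Total thickness L = 13.4 + 9.08 + 11.1 = 33.58 m.
Σ(b_i/K_i) = 13.4/2.55 + 9.08/4.18 + 11.1/1.28 = 16.10 d.
K_eq = L / Σ(b_i/K_i) = 33.58 / 16.10 = 2.086 m/day.
Q = K_eq · A · (Δh/L) = 2.086 × 2260 × (9.84/33.58) = 1381 m³/day.

1380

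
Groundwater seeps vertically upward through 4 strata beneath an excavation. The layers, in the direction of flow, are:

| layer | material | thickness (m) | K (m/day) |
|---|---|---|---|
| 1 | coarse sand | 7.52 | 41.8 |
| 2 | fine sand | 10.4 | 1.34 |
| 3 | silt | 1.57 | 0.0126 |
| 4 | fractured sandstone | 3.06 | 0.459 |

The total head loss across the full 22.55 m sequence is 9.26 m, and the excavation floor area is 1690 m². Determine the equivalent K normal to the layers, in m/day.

0.162

Flow is perpendicular to layering, so the layers act in series and the equivalent K is the thickness-weighted harmonic mean.
Total thickness L = 7.52 + 10.4 + 1.57 + 3.06 = 22.55 m.
Σ(b_i/K_i) = 7.52/41.8 + 10.4/1.34 + 1.57/0.0126 + 3.06/0.459 = 139.2 d.
K_eq = L / Σ(b_i/K_i) = 22.55 / 139.2 = 0.1620 m/day.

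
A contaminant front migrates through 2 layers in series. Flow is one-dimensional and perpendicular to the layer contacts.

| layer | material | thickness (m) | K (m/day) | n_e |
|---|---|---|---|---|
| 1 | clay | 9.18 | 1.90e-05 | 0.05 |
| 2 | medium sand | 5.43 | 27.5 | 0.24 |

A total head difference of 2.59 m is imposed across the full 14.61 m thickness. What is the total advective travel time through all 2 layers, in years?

With flow normal to the layers, continuity requires the same specific discharge q through every layer.
Σ(b_i/K_i) = 9.18/1.90e-05 + 5.43/27.5 = 4.832e+05 d.
q = Δh / Σ(b_i/K_i) = 2.59 / 4.832e+05 = 5.361e-06 m/day.
In each layer the seepage velocity is v_i = q/n_i, so the layer transit time is t_i = b_i·n_i / q:
  layer 1 (clay): t_1 = 9.18 × 0.05 / 5.361e-06 = 85625 d
  layer 2 (medium sand): t_2 = 5.43 × 0.24 / 5.361e-06 = 2.431e+05 d
Total t = Σ t_i = 3.287e+05 days = 900.0 years.

900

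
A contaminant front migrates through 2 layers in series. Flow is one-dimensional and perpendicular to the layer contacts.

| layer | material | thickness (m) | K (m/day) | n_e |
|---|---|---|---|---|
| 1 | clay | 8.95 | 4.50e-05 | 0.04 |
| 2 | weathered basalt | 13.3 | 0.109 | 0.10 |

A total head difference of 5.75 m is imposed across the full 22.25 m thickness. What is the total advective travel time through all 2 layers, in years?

With flow normal to the layers, continuity requires the same specific discharge q through every layer.
Σ(b_i/K_i) = 8.95/4.50e-05 + 13.3/0.109 = 1.990e+05 d.
q = Δh / Σ(b_i/K_i) = 5.75 / 1.990e+05 = 2.889e-05 m/day.
In each layer the seepage velocity is v_i = q/n_i, so the layer transit time is t_i = b_i·n_i / q:
  layer 1 (clay): t_1 = 8.95 × 0.04 / 2.889e-05 = 12391 d
  layer 2 (weathered basalt): t_2 = 13.3 × 0.10 / 2.889e-05 = 46032 d
Total t = Σ t_i = 58423 days = 160.0 years.

160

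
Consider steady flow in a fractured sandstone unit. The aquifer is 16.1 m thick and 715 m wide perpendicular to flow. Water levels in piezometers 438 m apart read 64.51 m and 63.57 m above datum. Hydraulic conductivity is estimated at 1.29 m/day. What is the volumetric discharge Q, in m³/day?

Cross-sectional area A = 715 × 16.1 = 11512 m².
Hydraulic gradient i = (64.51 − 63.57) / 438 = 0.94 / 438 = 0.002146.
Darcy's law: Q = K · A · i = 1.290 × 11512 × 0.002146 = 31.87 m³/day.

31.9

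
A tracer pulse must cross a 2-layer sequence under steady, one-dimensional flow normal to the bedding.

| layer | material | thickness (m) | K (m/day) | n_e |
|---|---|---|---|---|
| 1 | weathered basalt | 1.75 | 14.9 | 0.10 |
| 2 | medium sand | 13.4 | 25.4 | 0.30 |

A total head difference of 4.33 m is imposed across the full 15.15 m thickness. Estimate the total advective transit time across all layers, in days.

0.625

With flow normal to the layers, continuity requires the same specific discharge q through every layer.
Σ(b_i/K_i) = 1.75/14.9 + 13.4/25.4 = 0.6450 d.
q = Δh / Σ(b_i/K_i) = 4.33 / 0.6450 = 6.713 m/day.
In each layer the seepage velocity is v_i = q/n_i, so the layer transit time is t_i = b_i·n_i / q:
  layer 1 (weathered basalt): t_1 = 1.75 × 0.10 / 6.713 = 0.02607 d
  layer 2 (medium sand): t_2 = 13.4 × 0.30 / 6.713 = 0.5988 d
Total t = Σ t_i = 0.6249 days.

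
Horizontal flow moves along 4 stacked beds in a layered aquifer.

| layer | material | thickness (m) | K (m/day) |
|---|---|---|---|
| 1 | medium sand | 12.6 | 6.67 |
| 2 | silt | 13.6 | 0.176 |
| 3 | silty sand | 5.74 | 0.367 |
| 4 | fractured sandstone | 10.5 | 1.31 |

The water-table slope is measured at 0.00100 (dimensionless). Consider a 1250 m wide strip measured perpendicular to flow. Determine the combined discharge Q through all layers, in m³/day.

Flow is parallel to layering, so each bed carries its own Darcy discharge and the transmissivities add.
Σ(K_i·b_i) = 6.67×12.6 + 0.176×13.6 + 0.367×5.74 + 1.31×10.5 = 102.3 m²/day.
Hydraulic gradient i = 0.00100.
Q = Σ(K_i·b_i) · W · i = 102.3 × 1250 × 0.001000 = 127.9 m³/day.

128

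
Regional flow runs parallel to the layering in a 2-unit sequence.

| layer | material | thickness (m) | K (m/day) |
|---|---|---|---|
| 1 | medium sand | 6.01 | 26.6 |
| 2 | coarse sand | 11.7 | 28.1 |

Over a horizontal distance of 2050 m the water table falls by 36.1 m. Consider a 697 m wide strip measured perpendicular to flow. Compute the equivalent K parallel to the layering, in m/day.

Flow is parallel to layering, so each bed carries its own Darcy discharge and the transmissivities add.
Σ(K_i·b_i) = 26.6×6.01 + 28.1×11.7 = 488.6 m²/day.
Total thickness b = 17.71 m, so K_eq = Σ(K_i·b_i)/b = 27.59 m/day.

27.6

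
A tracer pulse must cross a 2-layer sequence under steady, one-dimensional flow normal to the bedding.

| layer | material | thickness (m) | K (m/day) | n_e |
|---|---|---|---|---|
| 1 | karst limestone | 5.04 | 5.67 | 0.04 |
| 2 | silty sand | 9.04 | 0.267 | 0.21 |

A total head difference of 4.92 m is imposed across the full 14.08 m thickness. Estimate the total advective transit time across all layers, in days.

14.8

With flow normal to the layers, continuity requires the same specific discharge q through every layer.
Σ(b_i/K_i) = 5.04/5.67 + 9.04/0.267 = 34.75 d.
q = Δh / Σ(b_i/K_i) = 4.92 / 34.75 = 0.1416 m/day.
In each layer the seepage velocity is v_i = q/n_i, so the layer transit time is t_i = b_i·n_i / q:
  layer 1 (karst limestone): t_1 = 5.04 × 0.04 / 0.1416 = 1.424 d
  layer 2 (silty sand): t_2 = 9.04 × 0.21 / 0.1416 = 13.41 d
Total t = Σ t_i = 14.83 days.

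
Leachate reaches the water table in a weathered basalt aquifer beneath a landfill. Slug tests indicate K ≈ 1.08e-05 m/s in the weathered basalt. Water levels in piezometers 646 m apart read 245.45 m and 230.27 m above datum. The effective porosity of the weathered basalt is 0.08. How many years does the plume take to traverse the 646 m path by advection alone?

Convert K: 1.08e-05 m/s × 86400 = 0.9331 m/day.
Hydraulic gradient i = (245.45 − 230.27) / 646 = 15.18 / 646 = 0.02350.
Darcy flux q = K · i = 0.9331 × 0.02350 = 0.02193 m/day.
Seepage velocity v = q / n_e = 0.02193 / 0.08 = 0.2741 m/day.
Travel time t = L / v = 646 / 0.2741 = 2357 days = 6.453 years.

6.45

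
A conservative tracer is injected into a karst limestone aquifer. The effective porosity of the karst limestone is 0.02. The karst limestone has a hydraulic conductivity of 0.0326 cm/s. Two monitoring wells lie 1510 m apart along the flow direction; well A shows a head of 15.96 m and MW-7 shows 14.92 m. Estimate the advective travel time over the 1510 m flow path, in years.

Convert K: 0.0326 cm/s × 864 = 28.17 m/day.
Hydraulic gradient i = (15.96 − 14.92) / 1510 = 1.04 / 1510 = 0.0006887.
Darcy flux q = K · i = 28.17 × 0.0006887 = 0.01940 m/day.
Seepage velocity v = q / n_e = 0.01940 / 0.02 = 0.9700 m/day.
Travel time t = L / v = 1510 / 0.9700 = 1557 days = 4.262 years.

4.26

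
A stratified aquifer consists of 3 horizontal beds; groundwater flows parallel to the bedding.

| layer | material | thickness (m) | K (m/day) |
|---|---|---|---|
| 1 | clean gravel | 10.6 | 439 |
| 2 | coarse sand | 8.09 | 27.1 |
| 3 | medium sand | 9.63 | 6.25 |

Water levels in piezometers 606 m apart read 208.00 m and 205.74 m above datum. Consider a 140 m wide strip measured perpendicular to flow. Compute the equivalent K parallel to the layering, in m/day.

174

Flow is parallel to layering, so each bed carries its own Darcy discharge and the transmissivities add.
Σ(K_i·b_i) = 439×10.6 + 27.1×8.09 + 6.25×9.63 = 4933 m²/day.
Total thickness b = 28.32 m, so K_eq = Σ(K_i·b_i)/b = 174.2 m/day.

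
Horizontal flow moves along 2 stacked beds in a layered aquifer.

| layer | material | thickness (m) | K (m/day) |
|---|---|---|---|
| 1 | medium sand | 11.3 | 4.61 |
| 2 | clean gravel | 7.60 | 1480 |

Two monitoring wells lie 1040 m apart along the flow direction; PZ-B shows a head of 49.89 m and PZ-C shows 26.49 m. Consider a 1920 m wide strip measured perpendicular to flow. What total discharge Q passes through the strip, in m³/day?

488000

Flow is parallel to layering, so each bed carries its own Darcy discharge and the transmissivities add.
Σ(K_i·b_i) = 4.61×11.3 + 1480×7.60 = 11300 m²/day.
Hydraulic gradient i = (49.89 − 26.49) / 1040 = 23.4 / 1040 = 0.02250.
Q = Σ(K_i·b_i) · W · i = 11300 × 1920 × 0.02250 = 4.882e+05 m³/day.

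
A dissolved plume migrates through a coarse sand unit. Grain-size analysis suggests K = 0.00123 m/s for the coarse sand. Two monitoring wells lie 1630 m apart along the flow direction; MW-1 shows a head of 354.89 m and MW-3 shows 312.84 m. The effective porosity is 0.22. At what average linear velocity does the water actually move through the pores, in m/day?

Convert K: 0.00123 m/s × 86400 = 106.3 m/day.
Hydraulic gradient i = (354.89 − 312.84) / 1630 = 42.05 / 1630 = 0.02580.
Darcy flux q = K · i = 106.3 × 0.02580 = 2.742 m/day.
Seepage velocity v = q / n_e = 2.742 / 0.22 = 12.46 m/day.

12.5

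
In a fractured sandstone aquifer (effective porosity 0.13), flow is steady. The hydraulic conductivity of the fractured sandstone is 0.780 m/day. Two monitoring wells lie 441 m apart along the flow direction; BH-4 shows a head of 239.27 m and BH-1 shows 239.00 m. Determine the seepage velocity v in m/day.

Hydraulic gradient i = (239.27 − 239.00) / 441 = 0.27 / 441 = 0.0006122.
Darcy flux q = K · i = 0.7800 × 0.0006122 = 0.0004776 m/day.
Seepage velocity v = q / n_e = 0.0004776 / 0.13 = 0.003673 m/day.

0.00367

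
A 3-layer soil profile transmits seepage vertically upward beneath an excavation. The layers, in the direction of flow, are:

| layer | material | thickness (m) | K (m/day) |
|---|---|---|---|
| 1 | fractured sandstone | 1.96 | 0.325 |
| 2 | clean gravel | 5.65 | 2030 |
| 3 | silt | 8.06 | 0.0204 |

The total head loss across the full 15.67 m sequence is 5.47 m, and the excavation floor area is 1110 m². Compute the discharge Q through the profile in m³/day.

15.1

Flow is perpendicular to layering, so the layers act in series and the equivalent K is the thickness-weighted harmonic mean.
Total thickness L = 1.96 + 5.65 + 8.06 = 15.67 m.
Σ(b_i/K_i) = 1.96/0.325 + 5.65/2030 + 8.06/0.0204 = 401.1 d.
K_eq = L / Σ(b_i/K_i) = 15.67 / 401.1 = 0.03906 m/day.
Q = K_eq · A · (Δh/L) = 0.03906 × 1110 × (5.47/15.67) = 15.14 m³/day.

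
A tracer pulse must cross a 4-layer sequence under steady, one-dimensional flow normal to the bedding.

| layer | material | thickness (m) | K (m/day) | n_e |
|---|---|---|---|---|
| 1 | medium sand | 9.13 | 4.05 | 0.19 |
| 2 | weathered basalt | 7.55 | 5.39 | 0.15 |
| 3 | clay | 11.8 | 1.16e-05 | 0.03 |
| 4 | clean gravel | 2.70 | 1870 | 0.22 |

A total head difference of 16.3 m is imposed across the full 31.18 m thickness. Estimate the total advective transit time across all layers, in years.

With flow normal to the layers, continuity requires the same specific discharge q through every layer.
Σ(b_i/K_i) = 9.13/4.05 + 7.55/5.39 + 11.8/1.16e-05 + 2.70/1870 = 1.017e+06 d.
q = Δh / Σ(b_i/K_i) = 16.3 / 1.017e+06 = 1.602e-05 m/day.
In each layer the seepage velocity is v_i = q/n_i, so the layer transit time is t_i = b_i·n_i / q:
  layer 1 (medium sand): t_1 = 9.13 × 0.19 / 1.602e-05 = 1.083e+05 d
  layer 2 (weathered basalt): t_2 = 7.55 × 0.15 / 1.602e-05 = 70677 d
  layer 3 (clay): t_3 = 11.8 × 0.03 / 1.602e-05 = 22092 d
  layer 4 (clean gravel): t_4 = 2.70 × 0.22 / 1.602e-05 = 37070 d
Total t = Σ t_i = 2.381e+05 days = 651.9 years.

652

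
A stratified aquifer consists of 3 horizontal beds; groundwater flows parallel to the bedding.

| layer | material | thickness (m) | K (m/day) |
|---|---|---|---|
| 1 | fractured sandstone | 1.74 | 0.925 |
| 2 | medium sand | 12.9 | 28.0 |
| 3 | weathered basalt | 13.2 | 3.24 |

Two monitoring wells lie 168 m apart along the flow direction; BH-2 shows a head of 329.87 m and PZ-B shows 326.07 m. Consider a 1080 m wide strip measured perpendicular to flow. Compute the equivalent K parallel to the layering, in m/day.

Flow is parallel to layering, so each bed carries its own Darcy discharge and the transmissivities add.
Σ(K_i·b_i) = 0.925×1.74 + 28.0×12.9 + 3.24×13.2 = 405.6 m²/day.
Total thickness b = 27.84 m, so K_eq = Σ(K_i·b_i)/b = 14.57 m/day.

14.6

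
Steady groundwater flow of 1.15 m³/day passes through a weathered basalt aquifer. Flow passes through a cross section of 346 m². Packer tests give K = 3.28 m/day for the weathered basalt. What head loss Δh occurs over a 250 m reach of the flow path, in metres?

From Q = K·A·i, i = Q / (K·A) = 1.15 / (3.280 × 346.0) = 0.001013.
Head loss Δh = i · L = 0.001013 × 250 = 0.2533 m.

0.253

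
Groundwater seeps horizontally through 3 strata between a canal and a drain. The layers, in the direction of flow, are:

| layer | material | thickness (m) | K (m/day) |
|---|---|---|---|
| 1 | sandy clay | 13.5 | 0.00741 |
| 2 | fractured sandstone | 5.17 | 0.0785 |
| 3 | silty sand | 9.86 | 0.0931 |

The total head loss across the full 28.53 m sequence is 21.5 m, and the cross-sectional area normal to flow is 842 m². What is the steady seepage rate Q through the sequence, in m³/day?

9.08

Flow is perpendicular to layering, so the layers act in series and the equivalent K is the thickness-weighted harmonic mean.
Total thickness L = 13.5 + 5.17 + 9.86 = 28.53 m.
Σ(b_i/K_i) = 13.5/0.00741 + 5.17/0.0785 + 9.86/0.0931 = 1994 d.
K_eq = L / Σ(b_i/K_i) = 28.53 / 1994 = 0.01431 m/day.
Q = K_eq · A · (Δh/L) = 0.01431 × 842 × (21.5/28.53) = 9.080 m³/day.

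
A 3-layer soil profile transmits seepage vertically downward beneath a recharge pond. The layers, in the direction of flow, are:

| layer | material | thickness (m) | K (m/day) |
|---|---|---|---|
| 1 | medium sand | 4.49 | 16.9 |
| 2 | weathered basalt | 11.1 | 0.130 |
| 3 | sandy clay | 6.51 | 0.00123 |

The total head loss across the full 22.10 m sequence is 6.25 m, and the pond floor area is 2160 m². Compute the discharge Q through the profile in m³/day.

2.51

Flow is perpendicular to layering, so the layers act in series and the equivalent K is the thickness-weighted harmonic mean.
Total thickness L = 4.49 + 11.1 + 6.51 = 22.10 m.
Σ(b_i/K_i) = 4.49/16.9 + 11.1/0.130 + 6.51/0.00123 = 5378 d.
K_eq = L / Σ(b_i/K_i) = 22.10 / 5378 = 0.004109 m/day.
Q = K_eq · A · (Δh/L) = 0.004109 × 2160 × (6.25/22.10) = 2.510 m³/day.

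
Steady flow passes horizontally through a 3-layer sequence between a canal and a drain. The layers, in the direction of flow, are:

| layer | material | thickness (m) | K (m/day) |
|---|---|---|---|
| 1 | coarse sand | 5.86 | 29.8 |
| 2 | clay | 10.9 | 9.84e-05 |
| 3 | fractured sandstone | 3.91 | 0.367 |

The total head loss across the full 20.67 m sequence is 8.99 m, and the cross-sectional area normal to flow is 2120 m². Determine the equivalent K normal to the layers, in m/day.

0.000187

Flow is perpendicular to layering, so the layers act in series and the equivalent K is the thickness-weighted harmonic mean.
Total thickness L = 5.86 + 10.9 + 3.91 = 20.67 m.
Σ(b_i/K_i) = 5.86/29.8 + 10.9/9.84e-05 + 3.91/0.367 = 1.108e+05 d.
K_eq = L / Σ(b_i/K_i) = 20.67 / 1.108e+05 = 0.0001866 m/day.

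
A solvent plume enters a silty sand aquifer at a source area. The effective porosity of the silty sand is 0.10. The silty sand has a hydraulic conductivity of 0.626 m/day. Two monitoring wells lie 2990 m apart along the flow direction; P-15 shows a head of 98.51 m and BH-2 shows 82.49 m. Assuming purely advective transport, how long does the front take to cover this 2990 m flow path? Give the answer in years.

Hydraulic gradient i = (98.51 − 82.49) / 2990 = 16.02 / 2990 = 0.005358.
Darcy flux q = K · i = 0.6260 × 0.005358 = 0.003354 m/day.
Seepage velocity v = q / n_e = 0.003354 / 0.10 = 0.03354 m/day.
Travel time t = L / v = 2990 / 0.03354 = 89147 days = 244.1 years.

244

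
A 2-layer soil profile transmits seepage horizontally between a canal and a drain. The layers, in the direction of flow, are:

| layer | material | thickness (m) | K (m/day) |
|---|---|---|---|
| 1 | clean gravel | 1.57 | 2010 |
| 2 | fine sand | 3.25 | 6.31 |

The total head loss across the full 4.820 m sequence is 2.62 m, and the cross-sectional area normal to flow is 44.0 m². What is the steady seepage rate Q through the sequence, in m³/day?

223

Flow is perpendicular to layering, so the layers act in series and the equivalent K is the thickness-weighted harmonic mean.
Total thickness L = 1.57 + 3.25 = 4.820 m.
Σ(b_i/K_i) = 1.57/2010 + 3.25/6.31 = 0.5158 d.
K_eq = L / Σ(b_i/K_i) = 4.820 / 0.5158 = 9.344 m/day.
Q = K_eq · A · (Δh/L) = 9.344 × 44.0 × (2.62/4.820) = 223.5 m³/day.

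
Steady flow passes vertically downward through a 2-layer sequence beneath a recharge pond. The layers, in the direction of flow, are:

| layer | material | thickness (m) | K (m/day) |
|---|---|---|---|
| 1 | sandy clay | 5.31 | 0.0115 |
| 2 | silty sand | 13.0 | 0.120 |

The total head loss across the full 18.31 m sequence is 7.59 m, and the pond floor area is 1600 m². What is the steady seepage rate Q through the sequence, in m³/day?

21.3

Flow is perpendicular to layering, so the layers act in series and the equivalent K is the thickness-weighted harmonic mean.
Total thickness L = 5.31 + 13.0 = 18.31 m.
Σ(b_i/K_i) = 5.31/0.0115 + 13.0/0.120 = 570.1 d.
K_eq = L / Σ(b_i/K_i) = 18.31 / 570.1 = 0.03212 m/day.
Q = K_eq · A · (Δh/L) = 0.03212 × 1600 × (7.59/18.31) = 21.30 m³/day.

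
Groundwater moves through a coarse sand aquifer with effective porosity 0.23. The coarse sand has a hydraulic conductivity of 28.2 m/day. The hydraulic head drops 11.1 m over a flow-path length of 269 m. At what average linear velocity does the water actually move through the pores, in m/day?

5.06

Hydraulic gradient i = Δh / L = 11.1 / 269 = 0.04126.
Darcy flux q = K · i = 28.20 × 0.04126 = 1.164 m/day.
Seepage velocity v = q / n_e = 1.164 / 0.23 = 5.059 m/day.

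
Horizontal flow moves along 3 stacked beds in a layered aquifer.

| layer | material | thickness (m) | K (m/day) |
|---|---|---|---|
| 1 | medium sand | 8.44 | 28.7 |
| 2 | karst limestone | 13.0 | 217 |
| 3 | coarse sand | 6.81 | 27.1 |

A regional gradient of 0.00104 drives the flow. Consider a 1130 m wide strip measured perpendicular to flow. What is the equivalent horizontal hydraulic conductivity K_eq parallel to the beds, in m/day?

Flow is parallel to layering, so each bed carries its own Darcy discharge and the transmissivities add.
Σ(K_i·b_i) = 28.7×8.44 + 217×13.0 + 27.1×6.81 = 3248 m²/day.
Total thickness b = 28.25 m, so K_eq = Σ(K_i·b_i)/b = 115.0 m/day.

115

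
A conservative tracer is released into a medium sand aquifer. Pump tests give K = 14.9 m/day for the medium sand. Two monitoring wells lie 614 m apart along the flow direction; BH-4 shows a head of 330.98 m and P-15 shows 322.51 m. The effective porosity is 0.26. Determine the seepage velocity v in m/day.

Hydraulic gradient i = (330.98 − 322.51) / 614 = 8.47 / 614 = 0.01379.
Darcy flux q = K · i = 14.90 × 0.01379 = 0.2055 m/day.
Seepage velocity v = q / n_e = 0.2055 / 0.26 = 0.7905 m/day.

0.791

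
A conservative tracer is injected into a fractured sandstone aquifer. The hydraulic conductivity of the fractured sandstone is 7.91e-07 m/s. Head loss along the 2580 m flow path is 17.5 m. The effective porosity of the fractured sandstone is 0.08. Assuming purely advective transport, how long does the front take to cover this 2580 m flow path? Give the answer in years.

1220

Convert K: 7.91e-07 m/s × 86400 = 0.06834 m/day.
Hydraulic gradient i = Δh / L = 17.5 / 2580 = 0.006783.
Darcy flux q = K · i = 0.06834 × 0.006783 = 0.0004636 m/day.
Seepage velocity v = q / n_e = 0.0004636 / 0.08 = 0.005795 m/day.
Travel time t = L / v = 2580 / 0.005795 = 4.452e+05 days = 1219 years.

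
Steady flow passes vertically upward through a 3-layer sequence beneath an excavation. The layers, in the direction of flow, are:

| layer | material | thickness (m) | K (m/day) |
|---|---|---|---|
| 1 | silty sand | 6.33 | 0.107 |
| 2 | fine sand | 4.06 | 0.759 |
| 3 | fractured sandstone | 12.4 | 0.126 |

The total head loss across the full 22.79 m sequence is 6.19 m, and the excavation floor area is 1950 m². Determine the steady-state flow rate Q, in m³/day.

Flow is perpendicular to layering, so the layers act in series and the equivalent K is the thickness-weighted harmonic mean.
Total thickness L = 6.33 + 4.06 + 12.4 = 22.79 m.
Σ(b_i/K_i) = 6.33/0.107 + 4.06/0.759 + 12.4/0.126 = 162.9 d.
K_eq = L / Σ(b_i/K_i) = 22.79 / 162.9 = 0.1399 m/day.
Q = K_eq · A · (Δh/L) = 0.1399 × 1950 × (6.19/22.79) = 74.09 m³/day.

74.1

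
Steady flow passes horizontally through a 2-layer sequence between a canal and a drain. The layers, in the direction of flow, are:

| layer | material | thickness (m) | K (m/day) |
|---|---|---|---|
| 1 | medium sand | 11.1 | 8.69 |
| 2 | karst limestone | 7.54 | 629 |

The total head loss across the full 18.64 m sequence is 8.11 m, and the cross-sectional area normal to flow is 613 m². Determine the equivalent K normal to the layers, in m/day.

Flow is perpendicular to layering, so the layers act in series and the equivalent K is the thickness-weighted harmonic mean.
Total thickness L = 11.1 + 7.54 = 18.64 m.
Σ(b_i/K_i) = 11.1/8.69 + 7.54/629 = 1.289 d.
K_eq = L / Σ(b_i/K_i) = 18.64 / 1.289 = 14.46 m/day.

14.5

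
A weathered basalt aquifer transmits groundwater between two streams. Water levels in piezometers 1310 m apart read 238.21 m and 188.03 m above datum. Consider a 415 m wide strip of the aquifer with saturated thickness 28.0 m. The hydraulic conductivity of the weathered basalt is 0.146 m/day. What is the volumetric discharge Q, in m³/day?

65.0

Cross-sectional area A = 415 × 28.0 = 11620 m².
Hydraulic gradient i = (238.21 − 188.03) / 1310 = 50.18 / 1310 = 0.03831.
Darcy's law: Q = K · A · i = 0.1460 × 11620 × 0.03831 = 64.99 m³/day.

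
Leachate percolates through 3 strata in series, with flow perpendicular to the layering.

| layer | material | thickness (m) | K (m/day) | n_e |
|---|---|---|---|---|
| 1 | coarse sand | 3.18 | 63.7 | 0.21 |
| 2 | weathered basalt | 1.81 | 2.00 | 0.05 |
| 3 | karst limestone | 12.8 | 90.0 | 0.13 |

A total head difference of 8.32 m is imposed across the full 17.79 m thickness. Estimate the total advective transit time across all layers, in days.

0.319

With flow normal to the layers, continuity requires the same specific discharge q through every layer.
Σ(b_i/K_i) = 3.18/63.7 + 1.81/2.00 + 12.8/90.0 = 1.097 d.
q = Δh / Σ(b_i/K_i) = 8.32 / 1.097 = 7.583 m/day.
In each layer the seepage velocity is v_i = q/n_i, so the layer transit time is t_i = b_i·n_i / q:
  layer 1 (coarse sand): t_1 = 3.18 × 0.21 / 7.583 = 0.08806 d
  layer 2 (weathered basalt): t_2 = 1.81 × 0.05 / 7.583 = 0.01193 d
  layer 3 (karst limestone): t_3 = 12.8 × 0.13 / 7.583 = 0.2194 d
Total t = Σ t_i = 0.3194 days.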